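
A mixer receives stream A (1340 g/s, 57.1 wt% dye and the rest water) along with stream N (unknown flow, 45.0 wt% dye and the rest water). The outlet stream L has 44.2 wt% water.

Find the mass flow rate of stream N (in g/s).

161.3 g/s

Let N be the unknown flow. Total out = 1340 + N.
water balance: 574.86 + 0.550·N = 0.442·(1340 + N)
(0.550 − 0.442)·N = 0.442×1340 − 574.86 = 17.42
N = 17.42 / 0.108 = 161.3 g/s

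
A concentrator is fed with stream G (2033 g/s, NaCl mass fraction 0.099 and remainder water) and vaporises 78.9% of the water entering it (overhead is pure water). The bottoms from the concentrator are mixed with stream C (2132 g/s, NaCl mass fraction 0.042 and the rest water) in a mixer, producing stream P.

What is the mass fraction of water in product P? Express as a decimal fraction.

0.893

Vapour removed = 0.789×0.901×2033 = 1445.2 g/s; concentrate = 587.76 g/s.
water reaching the mixer = 386.5 (from concentrate) + 2132×0.958 = 2429 g/s.
Product flow = 587.76 + 2132 = 2719.8 g/s; water fraction = 0.893.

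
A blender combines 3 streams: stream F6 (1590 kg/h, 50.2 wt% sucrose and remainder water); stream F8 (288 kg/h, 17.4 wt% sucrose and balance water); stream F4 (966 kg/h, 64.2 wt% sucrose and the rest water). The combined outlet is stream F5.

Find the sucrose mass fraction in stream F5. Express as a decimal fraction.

0.5163

Total flow out = 1590 + 288 + 966 = 2844 kg/h.
sucrose in = 1590×0.502 + 288×0.174 + 966×0.642 = 1468.5 kg/h.
sucrose mass fraction in F5 = 1468.5/2844 = 0.5163.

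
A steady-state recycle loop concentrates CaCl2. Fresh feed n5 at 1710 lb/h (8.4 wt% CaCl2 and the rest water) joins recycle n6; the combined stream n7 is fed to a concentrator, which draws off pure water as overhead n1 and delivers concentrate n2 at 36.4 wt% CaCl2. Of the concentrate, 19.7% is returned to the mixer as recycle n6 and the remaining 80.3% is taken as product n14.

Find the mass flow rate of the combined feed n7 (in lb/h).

Overall CaCl2 balance (none leaves overhead): CaCl2 in fresh feed = CaCl2 in product, i.e. 1710×0.084 = (1−0.197)·n2·0.364.
n2 = 143.64/(0.364×0.803) = 491.43 lb/h.
Recycle n6 = 0.197×491.43 = 96.811 lb/h.
Combined feed n7 = 1710 + 96.811 = 1806.8 lb/h.

1807 lb/h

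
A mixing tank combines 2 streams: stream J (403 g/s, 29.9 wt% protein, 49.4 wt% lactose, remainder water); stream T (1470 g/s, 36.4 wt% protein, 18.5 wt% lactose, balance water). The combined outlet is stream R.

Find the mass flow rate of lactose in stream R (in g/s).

471 g/s

lactose out = lactose in = 403×0.494 + 1470×0.185 = 471.03 g/s.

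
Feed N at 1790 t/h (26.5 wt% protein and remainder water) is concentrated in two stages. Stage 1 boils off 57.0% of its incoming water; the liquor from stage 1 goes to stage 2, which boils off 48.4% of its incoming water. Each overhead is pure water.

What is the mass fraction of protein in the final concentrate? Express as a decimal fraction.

water in feed = 1790×0.735 = 1315.6 t/h.
After stage 1: water left = (1−0.570)×1315.6 = 565.73; stream total = 1040.1 t/h.
After stage 2: water left = (1−0.484)×565.73 = 291.92; final concentrate = 766.27 t/h.
protein fraction = 474.35/766.27 = 0.619.

0.619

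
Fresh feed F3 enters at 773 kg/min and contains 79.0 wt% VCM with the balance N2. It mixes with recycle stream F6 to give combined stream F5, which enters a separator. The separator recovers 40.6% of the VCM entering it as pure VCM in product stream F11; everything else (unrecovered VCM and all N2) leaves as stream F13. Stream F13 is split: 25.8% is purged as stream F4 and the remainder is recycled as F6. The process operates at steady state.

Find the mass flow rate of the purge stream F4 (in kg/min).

N2 enters only via F3 and leaves only via the purge: 773×0.210 = 0.258×(N2 in F13), and the separator passes all N2, so N2 in F5 = N2 in F13 = 629.19 kg/min.
VCM in F5: m_A = 773×0.790 + (1−0.258)·(1−0.406)·m_A, so m_A = 610.67/0.5593 = 1091.9 kg/min.
F13 = (1−0.406)×1091.9 + 629.19 = 1277.8 kg/min.
Purge F4 = 0.258×1277.8 = 329.67 kg/min.

329.7 kg/min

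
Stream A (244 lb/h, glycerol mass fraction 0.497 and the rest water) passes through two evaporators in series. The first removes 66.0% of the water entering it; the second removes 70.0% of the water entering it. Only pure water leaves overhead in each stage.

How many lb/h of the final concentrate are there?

133.8 lb/h

water in feed = 244×0.503 = 122.73 lb/h.
After stage 1: water left = (1−0.660)×122.73 = 41.729; stream total = 163 lb/h.
After stage 2: water left = (1−0.700)×41.729 = 12.519; final concentrate = 133.79 lb/h.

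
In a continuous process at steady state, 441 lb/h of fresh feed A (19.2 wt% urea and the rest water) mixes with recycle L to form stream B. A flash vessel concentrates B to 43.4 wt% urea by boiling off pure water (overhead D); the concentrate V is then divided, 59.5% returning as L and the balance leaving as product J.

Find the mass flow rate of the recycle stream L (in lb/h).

Overall urea balance (none leaves overhead): urea in fresh feed = urea in product, i.e. 441×0.192 = (1−0.595)·V·0.434.
V = 84.672/(0.434×0.405) = 481.72 lb/h.
Recycle L = 0.595×481.72 = 286.62 lb/h.

286.6 lb/h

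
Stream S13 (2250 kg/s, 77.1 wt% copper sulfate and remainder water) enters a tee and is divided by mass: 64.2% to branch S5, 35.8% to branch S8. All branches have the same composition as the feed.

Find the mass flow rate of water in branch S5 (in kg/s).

Branch S5 total = 0.642×2250 = 1444.5 kg/s.
water in S5 = 0.229×1444.5 = 330.79 kg/s.

330.8 kg/s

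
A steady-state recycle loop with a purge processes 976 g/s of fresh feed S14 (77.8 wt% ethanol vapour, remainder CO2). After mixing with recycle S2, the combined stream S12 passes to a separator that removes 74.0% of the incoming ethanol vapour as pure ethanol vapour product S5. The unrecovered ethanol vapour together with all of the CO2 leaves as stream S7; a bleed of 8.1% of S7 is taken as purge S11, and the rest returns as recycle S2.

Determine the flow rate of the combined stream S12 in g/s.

CO2 enters only via S14 and leaves only via the purge: 976×0.222 = 0.081×(CO2 in S7), and the separator passes all CO2, so CO2 in S12 = CO2 in S7 = 2675 g/s.
ethanol vapour in S12: m_A = 976×0.778 + (1−0.081)·(1−0.740)·m_A, so m_A = 759.33/0.7611 = 997.72 g/s.
S12 = 997.72 + 2675 = 3672.7 g/s.

3673 g/s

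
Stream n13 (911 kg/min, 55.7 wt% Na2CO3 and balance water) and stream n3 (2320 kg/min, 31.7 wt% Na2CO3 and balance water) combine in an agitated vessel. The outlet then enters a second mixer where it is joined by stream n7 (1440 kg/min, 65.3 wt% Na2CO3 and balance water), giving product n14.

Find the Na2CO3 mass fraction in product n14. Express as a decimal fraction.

Overall, product flow = 4671 kg/min.
Na2CO3 in = 911×0.557 + 2320×0.317 + 1440×0.653 = 2183.2 kg/min.
Na2CO3 fraction in n14 = 0.4674.

0.4674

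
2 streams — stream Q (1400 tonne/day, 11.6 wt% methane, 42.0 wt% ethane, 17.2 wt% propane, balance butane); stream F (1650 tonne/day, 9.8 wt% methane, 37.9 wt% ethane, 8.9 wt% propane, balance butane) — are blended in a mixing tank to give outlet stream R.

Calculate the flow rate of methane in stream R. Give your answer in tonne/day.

methane out = methane in = 1400×0.116 + 1650×0.098 = 324.1 tonne/day.

324.1 tonne/day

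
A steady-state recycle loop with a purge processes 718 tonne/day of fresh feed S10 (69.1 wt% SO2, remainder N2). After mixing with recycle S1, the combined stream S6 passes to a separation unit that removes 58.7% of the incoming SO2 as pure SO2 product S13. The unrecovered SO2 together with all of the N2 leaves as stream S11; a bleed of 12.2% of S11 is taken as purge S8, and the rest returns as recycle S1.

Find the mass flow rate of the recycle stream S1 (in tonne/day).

1879 tonne/day

N2 enters only via S10 and leaves only via the purge: 718×0.309 = 0.122×(N2 in S11), and the separation unit passes all N2, so N2 in S6 = N2 in S11 = 1818.5 tonne/day.
SO2 in S6: m_A = 718×0.691 + (1−0.122)·(1−0.587)·m_A, so m_A = 496.14/0.6374 = 778.39 tonne/day.
S11 = (1−0.587)×778.39 + 1818.5 = 2140 tonne/day.
Recycle S1 = (1−0.122)×2140 = 1878.9 tonne/day.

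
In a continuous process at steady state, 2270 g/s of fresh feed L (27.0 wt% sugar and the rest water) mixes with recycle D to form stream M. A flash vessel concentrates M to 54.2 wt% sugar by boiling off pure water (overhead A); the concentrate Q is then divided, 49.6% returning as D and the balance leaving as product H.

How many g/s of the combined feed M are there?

Overall sugar balance (none leaves overhead): sugar in fresh feed = sugar in product, i.e. 2270×0.270 = (1−0.496)·Q·0.542.
Q = 612.9/(0.542×0.504) = 2243.7 g/s.
Recycle D = 0.496×2243.7 = 1112.9 g/s.
Combined feed M = 2270 + 1112.9 = 3382.9 g/s.

3383 g/s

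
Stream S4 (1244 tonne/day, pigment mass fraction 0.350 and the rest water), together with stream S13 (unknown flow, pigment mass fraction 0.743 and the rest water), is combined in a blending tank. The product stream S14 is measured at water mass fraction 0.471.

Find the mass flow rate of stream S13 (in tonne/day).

Let S13 be the unknown flow. Total out = 1244 + S13.
water balance: 808.6 + 0.257·S13 = 0.471·(1244 + S13)
(0.257 − 0.471)·S13 = 0.471×1244 − 808.6 = -222.68
S13 = -222.68 / -0.214 = 1040.5 tonne/day

1041 tonne/day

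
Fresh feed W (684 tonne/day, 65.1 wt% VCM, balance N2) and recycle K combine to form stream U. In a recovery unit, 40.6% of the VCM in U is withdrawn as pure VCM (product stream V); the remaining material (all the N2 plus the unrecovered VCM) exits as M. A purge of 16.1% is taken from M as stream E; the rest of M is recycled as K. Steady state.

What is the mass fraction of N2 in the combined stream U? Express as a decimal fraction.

N2 enters only via W and leaves only via the purge: 684×0.349 = 0.161×(N2 in M), and the recovery unit passes all N2, so N2 in U = N2 in M = 1482.7 tonne/day.
VCM in U: m_A = 684×0.651 + (1−0.161)·(1−0.406)·m_A, so m_A = 445.28/0.5016 = 887.67 tonne/day.
U = 887.67 + 1482.7 = 2370.4 tonne/day.
N2 fraction in U = 1482.7/2370.4 = 0.626.

0.626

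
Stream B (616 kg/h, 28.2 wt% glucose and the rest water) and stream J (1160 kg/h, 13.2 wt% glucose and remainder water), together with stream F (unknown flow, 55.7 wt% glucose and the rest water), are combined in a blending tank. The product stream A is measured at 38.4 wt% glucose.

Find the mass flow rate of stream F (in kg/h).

Let F be the unknown flow. Total out = 1776 + F.
glucose balance: 326.83 + 0.557·F = 0.384·(1776 + F)
(0.557 − 0.384)·F = 0.384×1776 − 326.83 = 355.15
F = 355.15 / 0.173 = 2052.9 kg/h

2053 kg/h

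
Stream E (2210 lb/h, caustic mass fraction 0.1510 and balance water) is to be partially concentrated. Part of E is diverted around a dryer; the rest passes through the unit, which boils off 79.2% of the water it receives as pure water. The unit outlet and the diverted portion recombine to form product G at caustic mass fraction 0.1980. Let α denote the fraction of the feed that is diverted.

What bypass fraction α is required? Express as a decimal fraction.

All 2210×0.151 = 333.71 lb/h of caustic reaches G, so G = 333.71/0.198 = 1685.4 lb/h and vapour = 524.6 lb/h.
The evaporator receives (1−α)·2210 of feed at 0.849 water and removes 0.792 of that water:
0.792×0.849×(1−α)×2210 = 524.6
(1−α) = 524.6/1486 = 0.3530;  α = 0.6470.

0.647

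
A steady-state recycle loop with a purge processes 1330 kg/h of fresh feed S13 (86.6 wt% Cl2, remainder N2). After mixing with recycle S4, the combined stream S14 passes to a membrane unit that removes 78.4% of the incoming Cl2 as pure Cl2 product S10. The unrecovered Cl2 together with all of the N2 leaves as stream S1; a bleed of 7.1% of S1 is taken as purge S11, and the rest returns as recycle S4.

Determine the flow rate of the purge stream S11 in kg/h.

200.3 kg/h

N2 enters only via S13 and leaves only via the purge: 1330×0.134 = 0.071×(N2 in S1), and the membrane unit passes all N2, so N2 in S14 = N2 in S1 = 2510.1 kg/h.
Cl2 in S14: m_A = 1330×0.866 + (1−0.071)·(1−0.784)·m_A, so m_A = 1151.8/0.7993 = 1440.9 kg/h.
S1 = (1−0.784)×1440.9 + 2510.1 = 2821.4 kg/h.
Purge S11 = 0.071×2821.4 = 200.32 kg/h.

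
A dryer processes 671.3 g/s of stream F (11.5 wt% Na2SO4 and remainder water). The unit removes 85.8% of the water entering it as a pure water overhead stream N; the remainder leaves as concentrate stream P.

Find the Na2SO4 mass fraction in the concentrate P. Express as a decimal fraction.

Na2SO4 is not removed: 671.3×0.115 = 77.2 g/s of Na2SO4 enters P.
water entering = 671.3×0.885 = 594.1 g/s; overhead removed = 0.858×594.1 = 509.74 g/s.
Concentrate = 671.3 − 509.74 = 161.56 g/s.
Mass fraction = 77.2/161.56 = 0.478.

0.478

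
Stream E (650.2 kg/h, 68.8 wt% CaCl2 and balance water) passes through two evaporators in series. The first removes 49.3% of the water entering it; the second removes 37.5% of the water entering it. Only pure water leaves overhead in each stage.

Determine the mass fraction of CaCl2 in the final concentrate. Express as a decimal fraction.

0.874

water in feed = 650.2×0.312 = 202.86 kg/h.
After stage 1: water left = (1−0.493)×202.86 = 102.85; stream total = 550.19 kg/h.
After stage 2: water left = (1−0.375)×102.85 = 64.282; final concentrate = 511.62 kg/h.
CaCl2 fraction = 447.34/511.62 = 0.874.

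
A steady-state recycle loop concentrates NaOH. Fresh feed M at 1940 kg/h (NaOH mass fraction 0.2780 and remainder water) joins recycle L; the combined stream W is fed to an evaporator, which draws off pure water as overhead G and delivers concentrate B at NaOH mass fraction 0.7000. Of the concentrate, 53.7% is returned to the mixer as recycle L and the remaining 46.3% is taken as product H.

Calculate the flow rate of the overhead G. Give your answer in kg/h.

1170 kg/h

Overall NaOH balance (none leaves overhead): NaOH in fresh feed = NaOH in product, i.e. 1940×0.278 = (1−0.537)·B·0.700.
B = 539.32/(0.700×0.463) = 1664.1 kg/h.
Recycle L = 0.537×1664.1 = 893.6 kg/h.
Combined feed W = 1940 + 893.6 = 2833.6 kg/h.
Overhead G = W − B = 2833.6 − 1664.1 = 1169.5 kg/h.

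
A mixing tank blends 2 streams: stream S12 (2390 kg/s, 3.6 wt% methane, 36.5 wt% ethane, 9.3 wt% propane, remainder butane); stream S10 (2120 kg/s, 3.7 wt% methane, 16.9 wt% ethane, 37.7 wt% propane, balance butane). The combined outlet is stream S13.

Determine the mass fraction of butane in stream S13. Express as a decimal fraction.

Total flow out = 2390 + 2120 = 4510 kg/s.
butane in = 2390×0.506 + 2120×0.417 = 2093.4 kg/s.
butane mass fraction in S13 = 2093.4/4510 = 0.464.

0.464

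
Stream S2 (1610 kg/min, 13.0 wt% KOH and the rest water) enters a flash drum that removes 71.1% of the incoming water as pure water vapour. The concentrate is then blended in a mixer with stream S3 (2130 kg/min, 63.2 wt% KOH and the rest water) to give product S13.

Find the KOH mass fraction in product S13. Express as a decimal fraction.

0.567

Vapour removed = 0.711×0.870×1610 = 995.9 kg/min; concentrate = 614.1 kg/min.
KOH reaching the mixer = 209.3 (from concentrate) + 2130×0.632 = 1555.5 kg/min.
Product flow = 614.1 + 2130 = 2744.1 kg/min; KOH fraction = 0.567.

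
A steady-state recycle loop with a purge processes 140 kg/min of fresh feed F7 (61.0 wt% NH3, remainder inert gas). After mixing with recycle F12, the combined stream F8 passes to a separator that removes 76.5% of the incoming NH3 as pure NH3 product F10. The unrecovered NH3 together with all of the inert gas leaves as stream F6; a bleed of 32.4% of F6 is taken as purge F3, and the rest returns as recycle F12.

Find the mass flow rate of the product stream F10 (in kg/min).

77.67 kg/min

NH3 in F8: m_A = 140×0.610 + (1−0.324)·(1−0.765)·m_A, so m_A = 85.4/0.8411 = 101.53 kg/min.
Product F10 = 0.765×101.53 = 77.67 kg/min.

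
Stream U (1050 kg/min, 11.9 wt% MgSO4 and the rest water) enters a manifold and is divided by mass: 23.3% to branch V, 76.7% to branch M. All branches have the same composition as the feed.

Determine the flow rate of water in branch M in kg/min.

709.5 kg/min

Branch M total = 0.767×1050 = 805.35 kg/min.
water in M = 0.881×805.35 = 709.51 kg/min.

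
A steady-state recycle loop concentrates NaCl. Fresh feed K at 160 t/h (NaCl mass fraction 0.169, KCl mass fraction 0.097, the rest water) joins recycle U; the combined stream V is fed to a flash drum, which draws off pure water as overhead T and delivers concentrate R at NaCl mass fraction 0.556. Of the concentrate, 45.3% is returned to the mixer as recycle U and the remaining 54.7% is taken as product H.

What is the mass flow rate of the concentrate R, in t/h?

88.91 t/h

Overall NaCl balance (none leaves overhead): NaCl in fresh feed = NaCl in product, i.e. 160×0.169 = (1−0.453)·R·0.556.
R = 27.04/(0.556×0.547) = 88.909 t/h.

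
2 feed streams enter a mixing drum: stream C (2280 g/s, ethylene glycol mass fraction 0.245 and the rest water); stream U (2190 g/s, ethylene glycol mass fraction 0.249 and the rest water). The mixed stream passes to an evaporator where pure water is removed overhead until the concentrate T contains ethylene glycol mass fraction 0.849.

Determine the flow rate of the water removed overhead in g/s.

ethylene glycol entering = 2280×0.245 + 2190×0.249 = 1103.9 g/s.
All ethylene glycol reports to T, so T = 1103.9/0.849 = 1300.2 g/s.
Total feed = 4470 g/s; overhead = 4470 − 1300.2 = 3169.8 g/s.

3170 g/s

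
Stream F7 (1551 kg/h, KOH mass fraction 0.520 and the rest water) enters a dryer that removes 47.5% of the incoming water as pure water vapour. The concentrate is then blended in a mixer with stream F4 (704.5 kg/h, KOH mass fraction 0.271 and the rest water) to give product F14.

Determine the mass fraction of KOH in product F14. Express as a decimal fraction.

0.524

Vapour removed = 0.475×0.480×1551 = 353.63 kg/h; concentrate = 1197.4 kg/h.
KOH reaching the mixer = 806.52 (from concentrate) + 704.5×0.271 = 997.44 kg/h.
Product flow = 1197.4 + 704.5 = 1901.9 kg/h; KOH fraction = 0.524.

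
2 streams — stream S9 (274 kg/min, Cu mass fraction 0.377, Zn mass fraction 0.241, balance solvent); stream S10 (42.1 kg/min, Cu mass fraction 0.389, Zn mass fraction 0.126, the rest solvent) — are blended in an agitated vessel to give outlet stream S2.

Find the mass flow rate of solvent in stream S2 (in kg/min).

solvent out = solvent in = 274×0.382 + 42.1×0.485 = 125.09 kg/min.

125.1 kg/min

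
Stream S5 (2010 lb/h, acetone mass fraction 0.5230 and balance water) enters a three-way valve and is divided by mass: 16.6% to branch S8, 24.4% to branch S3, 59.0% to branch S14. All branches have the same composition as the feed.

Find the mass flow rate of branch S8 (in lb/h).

333.7 lb/h

Branch S8 flow = 0.166×2010 = 333.66 lb/h.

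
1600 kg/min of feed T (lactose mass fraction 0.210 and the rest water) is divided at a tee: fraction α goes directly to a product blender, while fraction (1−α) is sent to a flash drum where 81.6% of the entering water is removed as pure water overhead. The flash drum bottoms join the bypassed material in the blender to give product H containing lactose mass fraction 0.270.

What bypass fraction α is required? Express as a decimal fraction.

0.655

All 1600×0.210 = 336 kg/min of lactose reaches H, so H = 336/0.270 = 1244.4 kg/min and vapour = 355.56 kg/min.
The evaporator receives (1−α)·1600 of feed at 0.790 water and removes 0.816 of that water:
0.816×0.790×(1−α)×1600 = 355.56
(1−α) = 355.56/1031.4 = 0.3447;  α = 0.6553.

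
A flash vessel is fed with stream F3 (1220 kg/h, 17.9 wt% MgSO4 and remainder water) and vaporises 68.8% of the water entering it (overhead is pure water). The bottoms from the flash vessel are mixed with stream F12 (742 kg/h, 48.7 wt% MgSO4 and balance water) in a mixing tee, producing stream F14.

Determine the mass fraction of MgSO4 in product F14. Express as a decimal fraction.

0.455

Vapour removed = 0.688×0.821×1220 = 689.11 kg/h; concentrate = 530.89 kg/h.
MgSO4 reaching the mixer = 218.38 (from concentrate) + 742×0.487 = 579.73 kg/h.
Product flow = 530.89 + 742 = 1272.9 kg/h; MgSO4 fraction = 0.455.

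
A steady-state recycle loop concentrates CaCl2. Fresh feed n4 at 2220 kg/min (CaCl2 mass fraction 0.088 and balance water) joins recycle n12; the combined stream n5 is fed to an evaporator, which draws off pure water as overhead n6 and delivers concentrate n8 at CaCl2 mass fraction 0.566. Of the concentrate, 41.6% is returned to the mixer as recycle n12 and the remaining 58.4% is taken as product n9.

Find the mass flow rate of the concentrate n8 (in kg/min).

Overall CaCl2 balance (none leaves overhead): CaCl2 in fresh feed = CaCl2 in product, i.e. 2220×0.088 = (1−0.416)·n8·0.566.
n8 = 195.36/(0.566×0.584) = 591.03 kg/min.

591 kg/min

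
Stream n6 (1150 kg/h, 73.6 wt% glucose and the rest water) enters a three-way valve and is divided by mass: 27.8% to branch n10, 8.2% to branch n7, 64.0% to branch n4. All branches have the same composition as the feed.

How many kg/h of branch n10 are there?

319.7 kg/h

Branch n10 flow = 0.278×1150 = 319.7 kg/h.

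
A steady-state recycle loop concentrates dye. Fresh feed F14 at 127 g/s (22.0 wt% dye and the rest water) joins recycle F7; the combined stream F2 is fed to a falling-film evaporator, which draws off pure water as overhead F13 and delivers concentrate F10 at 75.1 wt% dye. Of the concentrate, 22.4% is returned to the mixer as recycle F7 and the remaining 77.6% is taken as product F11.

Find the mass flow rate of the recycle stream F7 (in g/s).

Overall dye balance (none leaves overhead): dye in fresh feed = dye in product, i.e. 127×0.220 = (1−0.224)·F10·0.751.
F10 = 27.94/(0.751×0.776) = 47.943 g/s.
Recycle F7 = 0.224×47.943 = 10.739 g/s.

10.74 g/s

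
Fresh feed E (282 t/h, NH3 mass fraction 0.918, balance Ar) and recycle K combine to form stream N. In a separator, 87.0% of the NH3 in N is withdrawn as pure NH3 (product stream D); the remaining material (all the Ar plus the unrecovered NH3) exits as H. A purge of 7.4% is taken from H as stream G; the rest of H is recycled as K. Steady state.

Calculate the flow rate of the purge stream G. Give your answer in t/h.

25.96 t/h

Ar enters only via E and leaves only via the purge: 282×0.082 = 0.074×(Ar in H), and the separator passes all Ar, so Ar in N = Ar in H = 312.49 t/h.
NH3 in N: m_A = 282×0.918 + (1−0.074)·(1−0.870)·m_A, so m_A = 258.88/0.8796 = 294.3 t/h.
H = (1−0.870)×294.3 + 312.49 = 350.75 t/h.
Purge G = 0.074×350.75 = 25.955 t/h.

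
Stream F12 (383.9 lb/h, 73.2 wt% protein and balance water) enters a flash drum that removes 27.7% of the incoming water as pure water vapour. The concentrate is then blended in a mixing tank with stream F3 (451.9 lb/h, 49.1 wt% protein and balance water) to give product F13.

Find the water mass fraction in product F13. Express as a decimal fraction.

0.3771

Vapour removed = 0.277×0.268×383.9 = 28.499 lb/h; concentrate = 355.4 lb/h.
water reaching the mixer = 74.386 (from concentrate) + 451.9×0.509 = 304.4 lb/h.
Product flow = 355.4 + 451.9 = 807.3 lb/h; water fraction = 0.3771.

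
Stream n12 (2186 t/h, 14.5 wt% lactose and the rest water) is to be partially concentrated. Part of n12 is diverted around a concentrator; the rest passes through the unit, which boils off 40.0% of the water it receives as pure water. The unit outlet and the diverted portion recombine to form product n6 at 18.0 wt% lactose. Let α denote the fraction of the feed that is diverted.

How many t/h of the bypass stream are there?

943.1 t/h

All 2186×0.145 = 316.97 t/h of lactose reaches n6, so n6 = 316.97/0.180 = 1760.9 t/h and vapour = 425.06 t/h.
The evaporator receives (1−α)·2186 of feed at 0.855 water and removes 0.400 of that water:
0.400×0.855×(1−α)×2186 = 425.06
(1−α) = 425.06/747.61 = 0.5686;  α = 0.4314.
Bypass flow = 0.4314×2186 = 943.15 t/h.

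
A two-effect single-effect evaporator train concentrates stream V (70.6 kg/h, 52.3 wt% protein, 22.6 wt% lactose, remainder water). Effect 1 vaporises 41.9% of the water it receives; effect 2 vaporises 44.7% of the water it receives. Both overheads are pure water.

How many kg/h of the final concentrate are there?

58.57 kg/h

water in feed = 70.6×0.251 = 17.721 kg/h.
After stage 1: water left = (1−0.419)×17.721 = 10.296; stream total = 63.175 kg/h.
After stage 2: water left = (1−0.447)×10.296 = 5.6935; final concentrate = 58.573 kg/h.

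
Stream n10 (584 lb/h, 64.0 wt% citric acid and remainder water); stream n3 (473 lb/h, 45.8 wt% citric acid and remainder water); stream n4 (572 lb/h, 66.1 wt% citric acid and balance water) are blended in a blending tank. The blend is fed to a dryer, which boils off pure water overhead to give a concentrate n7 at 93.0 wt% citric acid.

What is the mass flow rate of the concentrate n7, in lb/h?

citric acid entering = 584×0.640 + 473×0.458 + 572×0.661 = 968.49 lb/h.
All citric acid reports to n7, so n7 = 968.49/0.930 = 1041.4 lb/h.

1041 lb/h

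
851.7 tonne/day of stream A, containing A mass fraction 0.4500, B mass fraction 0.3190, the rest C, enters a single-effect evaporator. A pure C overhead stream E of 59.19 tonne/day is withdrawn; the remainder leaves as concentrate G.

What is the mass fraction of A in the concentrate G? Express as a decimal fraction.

0.4836

A is not removed: 851.7×0.450 = 383.27 tonne/day of A enters G.
Concentrate = 851.7 − 59.19 = 792.51 tonne/day.
Mass fraction = 383.27/792.51 = 0.4836.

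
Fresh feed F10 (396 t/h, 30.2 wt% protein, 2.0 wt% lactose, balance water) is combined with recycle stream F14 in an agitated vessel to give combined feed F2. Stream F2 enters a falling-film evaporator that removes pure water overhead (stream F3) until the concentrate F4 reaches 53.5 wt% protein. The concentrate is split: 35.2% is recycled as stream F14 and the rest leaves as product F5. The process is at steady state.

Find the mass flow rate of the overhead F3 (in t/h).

172.5 t/h

Overall protein balance (none leaves overhead): protein in fresh feed = protein in product, i.e. 396×0.302 = (1−0.352)·F4·0.535.
F4 = 119.59/(0.535×0.648) = 344.96 t/h.
Recycle F14 = 0.352×344.96 = 121.43 t/h.
Combined feed F2 = 396 + 121.43 = 517.43 t/h.
Overhead F3 = F2 − F4 = 517.43 − 344.96 = 172.46 t/h.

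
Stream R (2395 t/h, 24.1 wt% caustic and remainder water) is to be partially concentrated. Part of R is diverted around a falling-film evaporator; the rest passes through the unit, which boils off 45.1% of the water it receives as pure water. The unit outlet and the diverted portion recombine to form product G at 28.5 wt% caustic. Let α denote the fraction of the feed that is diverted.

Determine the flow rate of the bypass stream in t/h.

All 2395×0.241 = 577.19 t/h of caustic reaches G, so G = 577.19/0.285 = 2025.2 t/h and vapour = 369.75 t/h.
The evaporator receives (1−α)·2395 of feed at 0.759 water and removes 0.451 of that water:
0.451×0.759×(1−α)×2395 = 369.75
(1−α) = 369.75/819.83 = 0.4510;  α = 0.5490.
Bypass flow = 0.5490×2395 = 1314.8 t/h.

1315 t/h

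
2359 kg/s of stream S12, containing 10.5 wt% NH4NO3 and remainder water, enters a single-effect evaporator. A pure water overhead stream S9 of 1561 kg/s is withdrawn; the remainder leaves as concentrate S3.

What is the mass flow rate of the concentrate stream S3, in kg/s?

Concentrate = 2359 − 1561 = 798 kg/s.

798 kg/s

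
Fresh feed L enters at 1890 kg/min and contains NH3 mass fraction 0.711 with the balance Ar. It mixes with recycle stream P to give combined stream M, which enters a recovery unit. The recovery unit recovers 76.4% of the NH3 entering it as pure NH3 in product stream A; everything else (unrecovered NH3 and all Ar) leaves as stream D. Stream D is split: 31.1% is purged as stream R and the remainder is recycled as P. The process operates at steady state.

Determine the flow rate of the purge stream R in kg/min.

Ar enters only via L and leaves only via the purge: 1890×0.289 = 0.311×(Ar in D), and the recovery unit passes all Ar, so Ar in M = Ar in D = 1756.3 kg/min.
NH3 in M: m_A = 1890×0.711 + (1−0.311)·(1−0.764)·m_A, so m_A = 1343.8/0.8374 = 1604.7 kg/min.
D = (1−0.764)×1604.7 + 1756.3 = 2135 kg/min.
Purge R = 0.311×2135 = 663.99 kg/min.

664 kg/min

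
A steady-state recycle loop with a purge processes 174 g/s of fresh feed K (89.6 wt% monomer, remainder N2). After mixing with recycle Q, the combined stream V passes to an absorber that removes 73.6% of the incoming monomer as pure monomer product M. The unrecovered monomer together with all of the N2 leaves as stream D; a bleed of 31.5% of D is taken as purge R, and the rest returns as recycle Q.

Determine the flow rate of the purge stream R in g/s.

N2 enters only via K and leaves only via the purge: 174×0.104 = 0.315×(N2 in D), and the absorber passes all N2, so N2 in V = N2 in D = 57.448 g/s.
monomer in V: m_A = 174×0.896 + (1−0.315)·(1−0.736)·m_A, so m_A = 155.9/0.8192 = 190.32 g/s.
D = (1−0.736)×190.32 + 57.448 = 107.69 g/s.
Purge R = 0.315×107.69 = 33.923 g/s.

33.92 g/s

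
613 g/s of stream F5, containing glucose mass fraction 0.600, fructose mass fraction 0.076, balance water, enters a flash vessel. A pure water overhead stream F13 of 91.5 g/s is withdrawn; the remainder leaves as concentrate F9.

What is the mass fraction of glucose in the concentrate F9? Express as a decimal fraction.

glucose is not removed: 613×0.600 = 367.8 g/s of glucose enters F9.
Concentrate = 613 − 91.5 = 521.5 g/s.
Mass fraction = 367.8/521.5 = 0.705.

0.705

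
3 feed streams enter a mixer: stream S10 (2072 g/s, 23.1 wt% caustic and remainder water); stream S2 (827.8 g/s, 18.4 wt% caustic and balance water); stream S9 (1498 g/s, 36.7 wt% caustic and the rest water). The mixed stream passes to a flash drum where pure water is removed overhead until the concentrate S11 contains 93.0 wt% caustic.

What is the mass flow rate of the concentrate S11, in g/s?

caustic entering = 2072×0.231 + 827.8×0.184 + 1498×0.367 = 1180.7 g/s.
All caustic reports to S11, so S11 = 1180.7/0.930 = 1269.6 g/s.

1270 g/s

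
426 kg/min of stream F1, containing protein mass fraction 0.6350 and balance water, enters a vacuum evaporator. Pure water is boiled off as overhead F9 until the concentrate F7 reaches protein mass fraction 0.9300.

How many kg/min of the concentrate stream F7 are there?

protein is conserved: 426×0.635 = 270.51 kg/min all reports to the concentrate.
Concentrate = 270.51/(target fraction) = 290.87 kg/min.

290.9 kg/min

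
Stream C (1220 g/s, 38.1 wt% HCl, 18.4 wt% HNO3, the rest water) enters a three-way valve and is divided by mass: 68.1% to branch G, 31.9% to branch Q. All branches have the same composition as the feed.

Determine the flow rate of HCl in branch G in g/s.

316.5 g/s

Branch G total = 0.681×1220 = 830.82 g/s.
HCl in G = 0.381×830.82 = 316.54 g/s.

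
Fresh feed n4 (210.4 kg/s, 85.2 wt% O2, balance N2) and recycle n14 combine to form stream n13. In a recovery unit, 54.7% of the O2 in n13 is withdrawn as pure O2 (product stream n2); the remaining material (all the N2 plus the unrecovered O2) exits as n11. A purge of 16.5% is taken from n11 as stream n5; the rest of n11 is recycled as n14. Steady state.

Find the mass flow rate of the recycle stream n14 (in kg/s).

266.6 kg/s

N2 enters only via n4 and leaves only via the purge: 210.4×0.148 = 0.165×(N2 in n11), and the recovery unit passes all N2, so N2 in n13 = N2 in n11 = 188.72 kg/s.
O2 in n13: m_A = 210.4×0.852 + (1−0.165)·(1−0.547)·m_A, so m_A = 179.26/0.6217 = 288.32 kg/s.
n11 = (1−0.547)×288.32 + 188.72 = 319.33 kg/s.
Recycle n14 = (1−0.165)×319.33 = 266.64 kg/s.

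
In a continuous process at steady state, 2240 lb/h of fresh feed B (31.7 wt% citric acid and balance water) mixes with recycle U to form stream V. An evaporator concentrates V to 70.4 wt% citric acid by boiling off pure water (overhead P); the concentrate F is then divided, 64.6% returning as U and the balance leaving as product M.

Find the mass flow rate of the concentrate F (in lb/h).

Overall citric acid balance (none leaves overhead): citric acid in fresh feed = citric acid in product, i.e. 2240×0.317 = (1−0.646)·F·0.704.
F = 710.08/(0.704×0.354) = 2849.3 lb/h.

2849 lb/h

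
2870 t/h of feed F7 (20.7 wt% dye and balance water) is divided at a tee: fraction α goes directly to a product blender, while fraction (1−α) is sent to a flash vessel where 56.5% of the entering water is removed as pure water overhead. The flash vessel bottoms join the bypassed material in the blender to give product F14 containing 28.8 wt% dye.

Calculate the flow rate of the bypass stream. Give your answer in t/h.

All 2870×0.207 = 594.09 t/h of dye reaches F14, so F14 = 594.09/0.288 = 2062.8 t/h and vapour = 807.19 t/h.
The evaporator receives (1−α)·2870 of feed at 0.793 water and removes 0.565 of that water:
0.565×0.793×(1−α)×2870 = 807.19
(1−α) = 807.19/1285.9 = 0.6277;  α = 0.3723.
Bypass flow = 0.3723×2870 = 1068.4 t/h.

1068 t/h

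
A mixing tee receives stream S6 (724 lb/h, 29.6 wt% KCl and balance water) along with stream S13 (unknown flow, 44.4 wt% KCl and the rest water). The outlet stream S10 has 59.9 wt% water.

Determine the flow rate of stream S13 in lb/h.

1768 lb/h

Let S13 be the unknown flow. Total out = 724 + S13.
water balance: 509.7 + 0.556·S13 = 0.599·(724 + S13)
(0.556 − 0.599)·S13 = 0.599×724 − 509.7 = -76.02
S13 = -76.02 / -0.043 = 1767.9 lb/h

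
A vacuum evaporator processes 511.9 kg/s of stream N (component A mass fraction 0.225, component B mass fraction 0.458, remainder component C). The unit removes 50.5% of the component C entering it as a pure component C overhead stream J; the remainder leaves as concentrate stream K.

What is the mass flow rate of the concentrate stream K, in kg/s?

component C entering = 511.9×0.317 = 162.27 kg/s; overhead removed = 0.505×162.27 = 81.948 kg/s.
Concentrate = 511.9 − 81.948 = 429.95 kg/s.

430 kg/s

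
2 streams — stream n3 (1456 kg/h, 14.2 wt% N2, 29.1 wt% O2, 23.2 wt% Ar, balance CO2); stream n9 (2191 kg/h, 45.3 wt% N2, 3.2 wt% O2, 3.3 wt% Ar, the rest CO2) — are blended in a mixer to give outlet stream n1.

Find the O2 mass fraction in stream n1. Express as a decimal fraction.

0.135

Total flow out = 1456 + 2191 = 3647 kg/h.
O2 in = 1456×0.291 + 2191×0.032 = 493.81 kg/h.
O2 mass fraction in n1 = 493.81/3647 = 0.135.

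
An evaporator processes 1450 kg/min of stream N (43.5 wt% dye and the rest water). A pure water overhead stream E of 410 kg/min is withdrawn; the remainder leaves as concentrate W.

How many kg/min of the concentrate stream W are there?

1040 kg/min

Concentrate = 1450 − 410 = 1040 kg/min.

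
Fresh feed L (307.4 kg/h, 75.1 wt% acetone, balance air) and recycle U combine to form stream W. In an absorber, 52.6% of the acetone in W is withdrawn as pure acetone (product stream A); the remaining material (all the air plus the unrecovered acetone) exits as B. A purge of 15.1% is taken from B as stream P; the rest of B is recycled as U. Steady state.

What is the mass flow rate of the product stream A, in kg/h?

203.2 kg/h

acetone in W: m_A = 307.4×0.751 + (1−0.151)·(1−0.526)·m_A, so m_A = 230.86/0.5976 = 386.32 kg/h.
Product A = 0.526×386.32 = 203.21 kg/h.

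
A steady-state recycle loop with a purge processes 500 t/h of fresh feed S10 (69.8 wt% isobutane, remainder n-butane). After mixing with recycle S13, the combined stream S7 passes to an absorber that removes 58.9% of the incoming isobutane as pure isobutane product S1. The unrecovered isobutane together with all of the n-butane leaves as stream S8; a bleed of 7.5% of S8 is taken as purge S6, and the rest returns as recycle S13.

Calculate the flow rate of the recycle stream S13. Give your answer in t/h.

2076 t/h

n-butane enters only via S10 and leaves only via the purge: 500×0.302 = 0.075×(n-butane in S8), and the absorber passes all n-butane, so n-butane in S7 = n-butane in S8 = 2013.3 t/h.
isobutane in S7: m_A = 500×0.698 + (1−0.075)·(1−0.589)·m_A, so m_A = 349/0.6198 = 563.06 t/h.
S8 = (1−0.589)×563.06 + 2013.3 = 2244.8 t/h.
Recycle S13 = (1−0.075)×2244.8 = 2076.4 t/h.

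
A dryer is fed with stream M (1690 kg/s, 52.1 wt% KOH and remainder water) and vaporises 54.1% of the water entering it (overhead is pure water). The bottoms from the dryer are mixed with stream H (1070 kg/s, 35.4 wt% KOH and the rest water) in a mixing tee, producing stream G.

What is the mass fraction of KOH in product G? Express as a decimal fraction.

Vapour removed = 0.541×0.479×1690 = 437.94 kg/s; concentrate = 1252.1 kg/s.
KOH reaching the mixer = 880.49 (from concentrate) + 1070×0.354 = 1259.3 kg/s.
Product flow = 1252.1 + 1070 = 2322.1 kg/s; KOH fraction = 0.542.

0.542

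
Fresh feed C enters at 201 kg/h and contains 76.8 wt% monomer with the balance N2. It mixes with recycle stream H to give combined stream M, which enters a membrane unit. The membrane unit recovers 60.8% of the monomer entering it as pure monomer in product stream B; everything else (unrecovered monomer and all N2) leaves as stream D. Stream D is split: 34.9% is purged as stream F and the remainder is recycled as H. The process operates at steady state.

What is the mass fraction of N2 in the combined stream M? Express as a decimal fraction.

0.392

N2 enters only via C and leaves only via the purge: 201×0.232 = 0.349×(N2 in D), and the membrane unit passes all N2, so N2 in M = N2 in D = 133.62 kg/h.
monomer in M: m_A = 201×0.768 + (1−0.349)·(1−0.608)·m_A, so m_A = 154.37/0.7448 = 207.26 kg/h.
M = 207.26 + 133.62 = 340.87 kg/h.
N2 fraction in M = 133.62/340.87 = 0.392.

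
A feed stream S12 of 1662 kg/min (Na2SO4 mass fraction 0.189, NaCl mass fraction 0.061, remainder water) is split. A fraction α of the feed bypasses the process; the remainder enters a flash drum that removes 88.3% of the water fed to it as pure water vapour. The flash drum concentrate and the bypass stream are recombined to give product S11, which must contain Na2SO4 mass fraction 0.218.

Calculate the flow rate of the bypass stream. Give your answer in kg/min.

All 1662×0.189 = 314.12 kg/min of Na2SO4 reaches S11, so S11 = 314.12/0.218 = 1440.9 kg/min and vapour = 221.09 kg/min.
The evaporator receives (1−α)·1662 of feed at 0.750 water and removes 0.883 of that water:
0.883×0.750×(1−α)×1662 = 221.09
(1−α) = 221.09/1100.7 = 0.2009;  α = 0.7991.
Bypass flow = 0.7991×1662 = 1328.2 kg/min.

1328 kg/min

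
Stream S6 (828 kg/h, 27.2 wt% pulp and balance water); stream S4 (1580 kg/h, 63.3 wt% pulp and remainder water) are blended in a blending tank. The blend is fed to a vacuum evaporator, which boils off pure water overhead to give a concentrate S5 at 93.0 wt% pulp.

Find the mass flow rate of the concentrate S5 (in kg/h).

1318 kg/h

pulp entering = 828×0.272 + 1580×0.633 = 1225.4 kg/h.
All pulp reports to S5, so S5 = 1225.4/0.930 = 1317.6 kg/h.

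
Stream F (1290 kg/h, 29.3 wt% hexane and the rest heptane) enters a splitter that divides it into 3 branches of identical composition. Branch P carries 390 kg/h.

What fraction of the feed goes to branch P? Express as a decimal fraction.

Fraction to P = 390/1290 = 0.3023.

0.302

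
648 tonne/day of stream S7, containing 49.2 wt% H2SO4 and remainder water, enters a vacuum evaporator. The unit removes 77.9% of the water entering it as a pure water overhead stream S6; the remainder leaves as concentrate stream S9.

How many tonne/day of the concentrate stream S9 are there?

water entering = 648×0.508 = 329.18 tonne/day; overhead removed = 0.779×329.18 = 256.43 tonne/day.
Concentrate = 648 − 256.43 = 391.57 tonne/day.

391.6 tonne/day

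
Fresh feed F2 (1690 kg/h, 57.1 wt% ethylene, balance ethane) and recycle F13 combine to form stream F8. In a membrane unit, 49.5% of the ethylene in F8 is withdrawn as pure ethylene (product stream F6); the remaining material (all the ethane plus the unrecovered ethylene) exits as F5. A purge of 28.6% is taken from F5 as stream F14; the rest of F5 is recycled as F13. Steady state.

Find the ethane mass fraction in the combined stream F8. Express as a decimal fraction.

ethane enters only via F2 and leaves only via the purge: 1690×0.429 = 0.286×(ethane in F5), and the membrane unit passes all ethane, so ethane in F8 = ethane in F5 = 2535 kg/h.
ethylene in F8: m_A = 1690×0.571 + (1−0.286)·(1−0.495)·m_A, so m_A = 964.99/0.6394 = 1509.1 kg/h.
F8 = 1509.1 + 2535 = 4044.1 kg/h.
ethane fraction in F8 = 2535/4044.1 = 0.627.

0.627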